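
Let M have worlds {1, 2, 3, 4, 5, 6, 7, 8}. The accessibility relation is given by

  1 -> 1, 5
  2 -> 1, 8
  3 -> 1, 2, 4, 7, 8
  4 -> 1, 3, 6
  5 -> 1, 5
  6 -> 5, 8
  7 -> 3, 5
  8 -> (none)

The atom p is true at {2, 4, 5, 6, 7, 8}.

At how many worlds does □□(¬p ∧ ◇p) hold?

1: successors {1, 5}; □(¬p ∧ ◇p) there: 1:F, 5:F. ✗
2: successors {1, 8}; □(¬p ∧ ◇p) there: 1:F, 8:T. ✗
3: successors {1, 2, 4, 7, 8}; □(¬p ∧ ◇p) there: 1:F, 2:F, 4:F, 7:F, 8:T. ✗
4: successors {1, 3, 6}; □(¬p ∧ ◇p) there: 1:F, 3:F, 6:F. ✗
5: successors {1, 5}; □(¬p ∧ ◇p) there: 1:F, 5:F. ✗
6: successors {5, 8}; □(¬p ∧ ◇p) there: 5:F, 8:T. ✗
7: successors {3, 5}; □(¬p ∧ ◇p) there: 3:F, 5:F. ✗
8: no successors, so □□(¬p ∧ ◇p) holds vacuously. ✓
Satisfying worlds: {8}.

1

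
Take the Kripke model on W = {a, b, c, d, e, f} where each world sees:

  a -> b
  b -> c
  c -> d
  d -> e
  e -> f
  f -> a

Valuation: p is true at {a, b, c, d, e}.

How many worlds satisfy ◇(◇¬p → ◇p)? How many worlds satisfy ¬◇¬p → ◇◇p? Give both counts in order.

5 and 5

For ◇(◇¬p → ◇p):
a: successors {b}; ◇¬p → ◇p there: b:T. ✓
b: successors {c}; ◇¬p → ◇p there: c:T. ✓
c: successors {d}; ◇¬p → ◇p there: d:T. ✓
d: successors {e}; ◇¬p → ◇p there: e:F. ✗
e: successors {f}; ◇¬p → ◇p there: f:T. ✓
f: successors {a}; ◇¬p → ◇p there: a:T. ✓
— 5 worlds.
For ¬◇¬p → ◇◇p:
a: ¬◇¬p is T, ◇◇p is T. ✓
b: ¬◇¬p is T, ◇◇p is T. ✓
c: ¬◇¬p is T, ◇◇p is T. ✓
d: ¬◇¬p is T, ◇◇p is F. ✗
e: ¬◇¬p is F, ◇◇p is T. ✓
f: ¬◇¬p is T, ◇◇p is T. ✓
— 5 worlds.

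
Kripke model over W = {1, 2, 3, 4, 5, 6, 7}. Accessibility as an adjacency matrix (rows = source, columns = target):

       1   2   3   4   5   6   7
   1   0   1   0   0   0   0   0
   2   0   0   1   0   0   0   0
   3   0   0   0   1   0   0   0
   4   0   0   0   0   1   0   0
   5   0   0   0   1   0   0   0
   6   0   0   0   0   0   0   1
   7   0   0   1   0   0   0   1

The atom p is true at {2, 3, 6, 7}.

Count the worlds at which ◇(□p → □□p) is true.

5

1: successors {2}; □p → □□p there: 2:F. ✗
2: successors {3}; □p → □□p there: 3:T. ✓
3: successors {4}; □p → □□p there: 4:T. ✓
4: successors {5}; □p → □□p there: 5:T. ✓
5: successors {4}; □p → □□p there: 4:T. ✓
6: successors {7}; □p → □□p there: 7:F. ✗
7: successors {3, 7}; □p → □□p there: 3:T, 7:F. ✓
Satisfying worlds: {2, 3, 4, 5, 7}.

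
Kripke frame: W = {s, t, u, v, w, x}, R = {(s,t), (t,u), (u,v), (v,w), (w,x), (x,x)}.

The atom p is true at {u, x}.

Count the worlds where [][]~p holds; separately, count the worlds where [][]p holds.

For [][]~p:
s: successors {t}; []~p there: t:F. ✗
t: successors {u}; []~p there: u:T. ✓
u: successors {v}; []~p there: v:T. ✓
v: successors {w}; []~p there: w:F. ✗
w: successors {x}; []~p there: x:F. ✗
x: successors {x}; []~p there: x:F. ✗
— 2 worlds.
For [][]p:
s: successors {t}; []p there: t:T. ✓
t: successors {u}; []p there: u:F. ✗
u: successors {v}; []p there: v:F. ✗
v: successors {w}; []p there: w:T. ✓
w: successors {x}; []p there: x:T. ✓
x: successors {x}; []p there: x:T. ✓
— 4 worlds.

2 and 4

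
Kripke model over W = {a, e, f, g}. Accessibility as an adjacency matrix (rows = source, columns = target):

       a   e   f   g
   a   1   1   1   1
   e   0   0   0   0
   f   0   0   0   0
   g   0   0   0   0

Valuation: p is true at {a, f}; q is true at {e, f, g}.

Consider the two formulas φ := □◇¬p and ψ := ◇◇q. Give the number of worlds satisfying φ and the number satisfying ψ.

For □◇¬p:
a: successors {a, e, f, g}; ◇¬p there: a:T, e:F, f:F, g:F. ✗
e: no successors, so □◇¬p holds vacuously. ✓
f: no successors, so □◇¬p holds vacuously. ✓
g: no successors, so □◇¬p holds vacuously. ✓
— 3 worlds.
For ◇◇q:
a: successors {a, e, f, g}; ◇q there: a:T, e:F, f:F, g:F. ✓
e: no successors, so ◇◇q fails. ✗
f: no successors, so ◇◇q fails. ✗
g: no successors, so ◇◇q fails. ✗
— 1 world.

3 and 1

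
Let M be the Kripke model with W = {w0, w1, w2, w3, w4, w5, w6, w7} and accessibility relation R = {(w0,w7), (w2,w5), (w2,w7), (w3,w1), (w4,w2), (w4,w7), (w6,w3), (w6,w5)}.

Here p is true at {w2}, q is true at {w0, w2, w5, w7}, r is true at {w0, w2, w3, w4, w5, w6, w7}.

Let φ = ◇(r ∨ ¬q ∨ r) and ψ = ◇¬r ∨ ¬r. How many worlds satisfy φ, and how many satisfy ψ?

For ◇(r ∨ ¬q ∨ r):
w0: successors {w7}; r ∨ ¬q ∨ r there: w7:T. ✓
w1: no successors, so ◇(r ∨ ¬q ∨ r) fails. ✗
w2: successors {w5, w7}; r ∨ ¬q ∨ r there: w5:T, w7:T. ✓
w3: successors {w1}; r ∨ ¬q ∨ r there: w1:T. ✓
w4: successors {w2, w7}; r ∨ ¬q ∨ r there: w2:T, w7:T. ✓
w5: no successors, so ◇(r ∨ ¬q ∨ r) fails. ✗
w6: successors {w3, w5}; r ∨ ¬q ∨ r there: w3:T, w5:T. ✓
w7: no successors, so ◇(r ∨ ¬q ∨ r) fails. ✗
— 5 worlds.
For ◇¬r ∨ ¬r:
w0: ◇¬r is F, ¬r is F. ✗
w1: ◇¬r is F, ¬r is T. ✓
w2: ◇¬r is F, ¬r is F. ✗
w3: ◇¬r is T, ¬r is F. ✓
w4: ◇¬r is F, ¬r is F. ✗
w5: ◇¬r is F, ¬r is F. ✗
w6: ◇¬r is F, ¬r is F. ✗
w7: ◇¬r is F, ¬r is F. ✗
— 2 worlds.

5 and 2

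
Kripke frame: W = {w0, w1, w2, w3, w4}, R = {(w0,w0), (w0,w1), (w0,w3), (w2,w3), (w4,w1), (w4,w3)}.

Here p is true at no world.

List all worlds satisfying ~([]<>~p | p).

w0: []<>~p | p is F. ✓
w1: []<>~p | p is T. ✗
w2: []<>~p | p is F. ✓
w3: []<>~p | p is T. ✗
w4: []<>~p | p is F. ✓

{w0, w2, w4}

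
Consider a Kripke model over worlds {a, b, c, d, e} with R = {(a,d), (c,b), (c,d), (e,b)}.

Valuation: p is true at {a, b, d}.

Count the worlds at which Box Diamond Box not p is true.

a: successors {d}; Diamond Box not p there: d:F. ✗
b: no successors, so Box Diamond Box not p holds vacuously. ✓
c: successors {b, d}; Diamond Box not p there: b:F, d:F. ✗
d: no successors, so Box Diamond Box not p holds vacuously. ✓
e: successors {b}; Diamond Box not p there: b:F. ✗
Satisfying worlds: {b, d}.

2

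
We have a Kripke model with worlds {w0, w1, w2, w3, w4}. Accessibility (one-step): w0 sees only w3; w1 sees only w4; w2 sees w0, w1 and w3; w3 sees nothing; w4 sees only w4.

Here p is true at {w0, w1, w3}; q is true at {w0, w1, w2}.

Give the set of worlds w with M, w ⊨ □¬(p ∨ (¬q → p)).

w0: successors {w3}; ¬(p ∨ (¬q → p)) there: w3:F. ✗
w1: successors {w4}; ¬(p ∨ (¬q → p)) there: w4:T. ✓
w2: successors {w0, w1, w3}; ¬(p ∨ (¬q → p)) there: w0:F, w1:F, w3:F. ✗
w3: no successors, so □¬(p ∨ (¬q → p)) holds vacuously. ✓
w4: successors {w4}; ¬(p ∨ (¬q → p)) there: w4:T. ✓

{w1, w3, w4}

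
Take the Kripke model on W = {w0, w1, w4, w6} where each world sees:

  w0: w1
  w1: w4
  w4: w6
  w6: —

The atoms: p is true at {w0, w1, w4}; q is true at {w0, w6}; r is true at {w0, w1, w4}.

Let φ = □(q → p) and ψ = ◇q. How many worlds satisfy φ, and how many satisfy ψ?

For □(q → p):
w0: successors {w1}; q → p there: w1:T. ✓
w1: successors {w4}; q → p there: w4:T. ✓
w4: successors {w6}; q → p there: w6:F. ✗
w6: no successors, so □(q → p) holds vacuously. ✓
— 3 worlds.
For ◇q:
w0: successors {w1}; q there: w1:F. ✗
w1: successors {w4}; q there: w4:F. ✗
w4: successors {w6}; q there: w6:T. ✓
w6: no successors, so ◇q fails. ✗
— 1 world.

3 and 1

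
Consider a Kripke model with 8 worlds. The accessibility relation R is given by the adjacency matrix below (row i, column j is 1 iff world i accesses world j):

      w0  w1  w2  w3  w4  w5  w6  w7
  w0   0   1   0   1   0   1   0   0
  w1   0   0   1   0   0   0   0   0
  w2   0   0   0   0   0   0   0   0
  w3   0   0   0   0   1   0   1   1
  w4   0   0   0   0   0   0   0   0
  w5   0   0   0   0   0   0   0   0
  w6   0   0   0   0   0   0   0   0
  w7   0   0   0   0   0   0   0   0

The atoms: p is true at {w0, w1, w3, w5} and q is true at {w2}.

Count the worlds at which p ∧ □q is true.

w0: p is T, □q is F. ✗
w1: p is T, □q is T. ✓
w2: p is F, □q is T. ✗
w3: p is T, □q is F. ✗
w4: p is F, □q is T. ✗
w5: p is T, □q is T. ✓
w6: p is F, □q is T. ✗
w7: p is F, □q is T. ✗
Satisfying worlds: {w1, w5}.

2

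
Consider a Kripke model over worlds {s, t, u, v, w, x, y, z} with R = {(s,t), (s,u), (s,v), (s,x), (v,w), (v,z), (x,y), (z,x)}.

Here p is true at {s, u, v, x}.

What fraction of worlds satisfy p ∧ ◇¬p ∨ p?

s: p ∧ ◇¬p is T, p is T. ✓
t: p ∧ ◇¬p is F, p is F. ✗
u: p ∧ ◇¬p is F, p is T. ✓
v: p ∧ ◇¬p is T, p is T. ✓
w: p ∧ ◇¬p is F, p is F. ✗
x: p ∧ ◇¬p is T, p is T. ✓
y: p ∧ ◇¬p is F, p is F. ✗
z: p ∧ ◇¬p is F, p is F. ✗
That's 4 of 8 worlds, so 4/8 = 1/2.

1/2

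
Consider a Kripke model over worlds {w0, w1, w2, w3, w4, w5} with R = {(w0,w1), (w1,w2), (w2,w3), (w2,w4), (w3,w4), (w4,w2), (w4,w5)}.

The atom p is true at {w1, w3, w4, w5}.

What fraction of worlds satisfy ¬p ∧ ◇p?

1/3

w0: ¬p is T, ◇p is T. ✓
w1: ¬p is F, ◇p is F. ✗
w2: ¬p is T, ◇p is T. ✓
w3: ¬p is F, ◇p is T. ✗
w4: ¬p is F, ◇p is T. ✗
w5: ¬p is F, ◇p is F. ✗
That's 2 of 6 worlds, so 2/6 = 1/3.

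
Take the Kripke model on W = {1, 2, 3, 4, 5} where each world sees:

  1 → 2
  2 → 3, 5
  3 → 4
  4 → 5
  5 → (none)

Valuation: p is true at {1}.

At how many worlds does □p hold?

1: successors {2}; p there: 2:F. ✗
2: successors {3, 5}; p there: 3:F, 5:F. ✗
3: successors {4}; p there: 4:F. ✗
4: successors {5}; p there: 5:F. ✗
5: no successors, so □p holds vacuously. ✓
Satisfying worlds: {5}.

1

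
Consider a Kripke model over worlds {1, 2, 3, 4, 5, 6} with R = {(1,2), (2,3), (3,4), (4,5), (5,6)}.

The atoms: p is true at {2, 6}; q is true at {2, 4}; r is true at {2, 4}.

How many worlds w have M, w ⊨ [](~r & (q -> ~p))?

1: successors {2}; ~r & (q -> ~p) there: 2:F. ✗
2: successors {3}; ~r & (q -> ~p) there: 3:T. ✓
3: successors {4}; ~r & (q -> ~p) there: 4:F. ✗
4: successors {5}; ~r & (q -> ~p) there: 5:T. ✓
5: successors {6}; ~r & (q -> ~p) there: 6:T. ✓
6: no successors, so [](~r & (q -> ~p)) holds vacuously. ✓
Satisfying worlds: {2, 4, 5, 6}.

4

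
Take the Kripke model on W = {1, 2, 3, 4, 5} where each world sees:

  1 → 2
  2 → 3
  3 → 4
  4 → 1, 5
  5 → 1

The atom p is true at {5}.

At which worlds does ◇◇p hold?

{3}

1: successors {2}; ◇p there: 2:F. ✗
2: successors {3}; ◇p there: 3:F. ✗
3: successors {4}; ◇p there: 4:T. ✓
4: successors {1, 5}; ◇p there: 1:F, 5:F. ✗
5: successors {1}; ◇p there: 1:F. ✗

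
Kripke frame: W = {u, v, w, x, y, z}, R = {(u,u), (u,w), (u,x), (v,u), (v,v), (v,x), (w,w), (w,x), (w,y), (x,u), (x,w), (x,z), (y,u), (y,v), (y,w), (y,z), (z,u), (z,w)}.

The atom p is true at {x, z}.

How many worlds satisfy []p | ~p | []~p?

u: []p | ~p is T, []~p is F. ✓
v: []p | ~p is T, []~p is F. ✓
w: []p | ~p is T, []~p is F. ✓
x: []p | ~p is F, []~p is F. ✗
y: []p | ~p is T, []~p is F. ✓
z: []p | ~p is F, []~p is T. ✓
Satisfying worlds: {u, v, w, y, z}.

5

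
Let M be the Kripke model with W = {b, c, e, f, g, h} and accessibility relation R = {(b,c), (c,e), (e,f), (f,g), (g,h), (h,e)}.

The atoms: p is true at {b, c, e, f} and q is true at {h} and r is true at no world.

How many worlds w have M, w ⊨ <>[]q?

1

b: successors {c}; []q there: c:F. ✗
c: successors {e}; []q there: e:F. ✗
e: successors {f}; []q there: f:F. ✗
f: successors {g}; []q there: g:T. ✓
g: successors {h}; []q there: h:F. ✗
h: successors {e}; []q there: e:F. ✗
Satisfying worlds: {f}.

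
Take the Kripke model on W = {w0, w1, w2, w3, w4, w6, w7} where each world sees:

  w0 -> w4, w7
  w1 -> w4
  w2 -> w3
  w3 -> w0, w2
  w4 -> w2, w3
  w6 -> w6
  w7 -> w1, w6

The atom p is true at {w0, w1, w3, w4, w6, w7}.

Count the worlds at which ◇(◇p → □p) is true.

5

w0: successors {w4, w7}; ◇p → □p there: w4:F, w7:T. ✓
w1: successors {w4}; ◇p → □p there: w4:F. ✗
w2: successors {w3}; ◇p → □p there: w3:F. ✗
w3: successors {w0, w2}; ◇p → □p there: w0:T, w2:T. ✓
w4: successors {w2, w3}; ◇p → □p there: w2:T, w3:F. ✓
w6: successors {w6}; ◇p → □p there: w6:T. ✓
w7: successors {w1, w6}; ◇p → □p there: w1:T, w6:T. ✓
Satisfying worlds: {w0, w3, w4, w6, w7}.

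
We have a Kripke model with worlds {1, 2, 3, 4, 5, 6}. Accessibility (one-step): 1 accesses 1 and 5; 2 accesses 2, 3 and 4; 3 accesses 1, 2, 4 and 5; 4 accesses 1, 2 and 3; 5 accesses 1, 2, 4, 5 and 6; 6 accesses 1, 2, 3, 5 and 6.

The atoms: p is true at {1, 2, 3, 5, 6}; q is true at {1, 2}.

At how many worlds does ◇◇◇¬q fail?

0

1: successors {1, 5}; ◇◇¬q there: 1:T, 5:T. ✓
2: successors {2, 3, 4}; ◇◇¬q there: 2:T, 3:T, 4:T. ✓
3: successors {1, 2, 4, 5}; ◇◇¬q there: 1:T, 2:T, 4:T, 5:T. ✓
4: successors {1, 2, 3}; ◇◇¬q there: 1:T, 2:T, 3:T. ✓
5: successors {1, 2, 4, 5, 6}; ◇◇¬q there: 1:T, 2:T, 4:T, 5:T, 6:T. ✓
6: successors {1, 2, 3, 5, 6}; ◇◇¬q there: 1:T, 2:T, 3:T, 5:T, 6:T. ✓
Satisfying worlds: {1, 2, 3, 4, 5, 6}.
So ◇◇◇¬q fails at the other 0 worlds.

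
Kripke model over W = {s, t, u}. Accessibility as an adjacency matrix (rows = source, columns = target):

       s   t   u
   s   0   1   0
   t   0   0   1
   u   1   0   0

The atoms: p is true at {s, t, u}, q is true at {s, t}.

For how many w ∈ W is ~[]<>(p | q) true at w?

0

s: []<>(p | q) is T. ✗
t: []<>(p | q) is T. ✗
u: []<>(p | q) is T. ✗
Satisfying worlds: ∅.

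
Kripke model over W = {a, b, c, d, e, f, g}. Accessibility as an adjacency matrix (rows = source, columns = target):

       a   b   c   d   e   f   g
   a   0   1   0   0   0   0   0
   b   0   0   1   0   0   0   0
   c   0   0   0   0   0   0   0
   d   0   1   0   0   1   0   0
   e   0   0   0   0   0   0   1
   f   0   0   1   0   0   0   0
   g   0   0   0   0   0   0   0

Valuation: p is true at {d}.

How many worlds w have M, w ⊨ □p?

a: successors {b}; p there: b:F. ✗
b: successors {c}; p there: c:F. ✗
c: no successors, so □p holds vacuously. ✓
d: successors {b, e}; p there: b:F, e:F. ✗
e: successors {g}; p there: g:F. ✗
f: successors {c}; p there: c:F. ✗
g: no successors, so □p holds vacuously. ✓
Satisfying worlds: {c, g}.

2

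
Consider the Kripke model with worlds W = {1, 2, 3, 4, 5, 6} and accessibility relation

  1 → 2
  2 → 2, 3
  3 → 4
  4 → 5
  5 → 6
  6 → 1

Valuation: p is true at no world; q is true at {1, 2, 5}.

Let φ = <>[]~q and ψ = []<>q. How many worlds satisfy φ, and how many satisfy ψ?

For <>[]~q:
1: successors {2}; []~q there: 2:F. ✗
2: successors {2, 3}; []~q there: 2:F, 3:T. ✓
3: successors {4}; []~q there: 4:F. ✗
4: successors {5}; []~q there: 5:T. ✓
5: successors {6}; []~q there: 6:F. ✗
6: successors {1}; []~q there: 1:F. ✗
— 2 worlds.
For []<>q:
1: successors {2}; <>q there: 2:T. ✓
2: successors {2, 3}; <>q there: 2:T, 3:F. ✗
3: successors {4}; <>q there: 4:T. ✓
4: successors {5}; <>q there: 5:F. ✗
5: successors {6}; <>q there: 6:T. ✓
6: successors {1}; <>q there: 1:T. ✓
— 4 worlds.

2 and 4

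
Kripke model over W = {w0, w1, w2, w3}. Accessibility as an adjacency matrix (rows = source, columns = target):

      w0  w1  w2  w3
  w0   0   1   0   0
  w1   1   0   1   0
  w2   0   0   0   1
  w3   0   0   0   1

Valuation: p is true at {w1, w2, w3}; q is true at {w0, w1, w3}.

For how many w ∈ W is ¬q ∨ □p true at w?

3

w0: ¬q is F, □p is T. ✓
w1: ¬q is F, □p is F. ✗
w2: ¬q is T, □p is T. ✓
w3: ¬q is F, □p is T. ✓
Satisfying worlds: {w0, w2, w3}.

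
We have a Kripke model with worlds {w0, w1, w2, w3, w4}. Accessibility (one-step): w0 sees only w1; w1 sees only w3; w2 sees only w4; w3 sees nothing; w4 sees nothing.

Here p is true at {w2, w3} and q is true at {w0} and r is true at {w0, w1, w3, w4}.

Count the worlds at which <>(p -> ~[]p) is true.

w0: successors {w1}; p -> ~[]p there: w1:T. ✓
w1: successors {w3}; p -> ~[]p there: w3:F. ✗
w2: successors {w4}; p -> ~[]p there: w4:T. ✓
w3: no successors, so <>(p -> ~[]p) fails. ✗
w4: no successors, so <>(p -> ~[]p) fails. ✗
Satisfying worlds: {w0, w2}.

2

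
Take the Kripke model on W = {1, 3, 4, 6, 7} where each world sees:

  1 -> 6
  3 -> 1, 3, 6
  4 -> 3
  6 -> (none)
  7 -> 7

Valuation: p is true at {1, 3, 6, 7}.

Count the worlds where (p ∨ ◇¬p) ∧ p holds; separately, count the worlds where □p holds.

4 and 5

For (p ∨ ◇¬p) ∧ p:
1: p ∨ ◇¬p is T, p is T. ✓
3: p ∨ ◇¬p is T, p is T. ✓
4: p ∨ ◇¬p is F, p is F. ✗
6: p ∨ ◇¬p is T, p is T. ✓
7: p ∨ ◇¬p is T, p is T. ✓
— 4 worlds.
For □p:
1: successors {6}; p there: 6:T. ✓
3: successors {1, 3, 6}; p there: 1:T, 3:T, 6:T. ✓
4: successors {3}; p there: 3:T. ✓
6: no successors, so □p holds vacuously. ✓
7: successors {7}; p there: 7:T. ✓
— 5 worlds.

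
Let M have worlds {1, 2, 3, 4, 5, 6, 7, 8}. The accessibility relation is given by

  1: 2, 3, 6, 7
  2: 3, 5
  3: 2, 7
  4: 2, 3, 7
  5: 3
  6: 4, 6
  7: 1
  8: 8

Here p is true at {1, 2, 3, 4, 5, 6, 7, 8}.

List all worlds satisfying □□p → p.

1: □□p is T, p is T. ✓
2: □□p is T, p is T. ✓
3: □□p is T, p is T. ✓
4: □□p is T, p is T. ✓
5: □□p is T, p is T. ✓
6: □□p is T, p is T. ✓
7: □□p is T, p is T. ✓
8: □□p is T, p is T. ✓

{1, 2, 3, 4, 5, 6, 7, 8}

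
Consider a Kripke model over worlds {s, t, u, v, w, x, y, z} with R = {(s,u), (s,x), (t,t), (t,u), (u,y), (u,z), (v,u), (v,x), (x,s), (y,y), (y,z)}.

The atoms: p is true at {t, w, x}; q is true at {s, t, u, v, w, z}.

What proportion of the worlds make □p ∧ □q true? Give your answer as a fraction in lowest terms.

1/4

s: □p is F, □q is F. ✗
t: □p is F, □q is T. ✗
u: □p is F, □q is F. ✗
v: □p is F, □q is F. ✗
w: □p is T, □q is T. ✓
x: □p is F, □q is T. ✗
y: □p is F, □q is F. ✗
z: □p is T, □q is T. ✓
That's 2 of 8 worlds, so 2/8 = 1/4.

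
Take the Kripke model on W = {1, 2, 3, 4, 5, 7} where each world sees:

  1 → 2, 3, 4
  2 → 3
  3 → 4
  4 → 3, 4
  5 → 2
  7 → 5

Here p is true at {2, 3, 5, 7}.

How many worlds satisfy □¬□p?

3

1: successors {2, 3, 4}; ¬□p there: 2:F, 3:T, 4:T. ✗
2: successors {3}; ¬□p there: 3:T. ✓
3: successors {4}; ¬□p there: 4:T. ✓
4: successors {3, 4}; ¬□p there: 3:T, 4:T. ✓
5: successors {2}; ¬□p there: 2:F. ✗
7: successors {5}; ¬□p there: 5:F. ✗
Satisfying worlds: {2, 3, 4}.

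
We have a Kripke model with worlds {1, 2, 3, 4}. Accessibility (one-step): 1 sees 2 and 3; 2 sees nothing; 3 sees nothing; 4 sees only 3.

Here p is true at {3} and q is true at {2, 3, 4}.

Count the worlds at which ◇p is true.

2

1: successors {2, 3}; p there: 2:F, 3:T. ✓
2: no successors, so ◇p fails. ✗
3: no successors, so ◇p fails. ✗
4: successors {3}; p there: 3:T. ✓
Satisfying worlds: {1, 4}.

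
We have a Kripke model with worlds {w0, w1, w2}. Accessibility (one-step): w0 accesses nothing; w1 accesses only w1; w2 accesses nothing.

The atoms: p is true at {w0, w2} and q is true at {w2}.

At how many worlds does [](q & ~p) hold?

2

w0: no successors, so [](q & ~p) holds vacuously. ✓
w1: successors {w1}; q & ~p there: w1:F. ✗
w2: no successors, so [](q & ~p) holds vacuously. ✓
Satisfying worlds: {w0, w2}.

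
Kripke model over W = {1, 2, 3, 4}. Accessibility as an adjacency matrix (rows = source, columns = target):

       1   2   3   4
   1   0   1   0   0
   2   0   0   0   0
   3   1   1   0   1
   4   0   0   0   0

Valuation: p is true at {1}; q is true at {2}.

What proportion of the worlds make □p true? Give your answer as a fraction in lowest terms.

1/2

1: successors {2}; p there: 2:F. ✗
2: no successors, so □p holds vacuously. ✓
3: successors {1, 2, 4}; p there: 1:T, 2:F, 4:F. ✗
4: no successors, so □p holds vacuously. ✓
That's 2 of 4 worlds, so 2/4 = 1/2.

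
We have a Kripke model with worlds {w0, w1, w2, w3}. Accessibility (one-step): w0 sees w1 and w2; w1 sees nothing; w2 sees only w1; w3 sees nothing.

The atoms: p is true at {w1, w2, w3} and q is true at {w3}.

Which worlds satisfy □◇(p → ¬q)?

{w1, w3}

w0: successors {w1, w2}; ◇(p → ¬q) there: w1:F, w2:T. ✗
w1: no successors, so □◇(p → ¬q) holds vacuously. ✓
w2: successors {w1}; ◇(p → ¬q) there: w1:F. ✗
w3: no successors, so □◇(p → ¬q) holds vacuously. ✓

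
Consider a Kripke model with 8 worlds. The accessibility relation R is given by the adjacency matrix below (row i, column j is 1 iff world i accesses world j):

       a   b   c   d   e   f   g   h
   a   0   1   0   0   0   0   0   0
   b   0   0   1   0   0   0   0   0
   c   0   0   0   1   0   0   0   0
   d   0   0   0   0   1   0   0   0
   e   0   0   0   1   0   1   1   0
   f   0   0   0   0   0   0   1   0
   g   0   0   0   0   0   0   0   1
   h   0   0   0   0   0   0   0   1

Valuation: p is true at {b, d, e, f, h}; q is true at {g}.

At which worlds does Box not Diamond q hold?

a: successors {b}; not Diamond q there: b:T. ✓
b: successors {c}; not Diamond q there: c:T. ✓
c: successors {d}; not Diamond q there: d:T. ✓
d: successors {e}; not Diamond q there: e:F. ✗
e: successors {d, f, g}; not Diamond q there: d:T, f:F, g:T. ✗
f: successors {g}; not Diamond q there: g:T. ✓
g: successors {h}; not Diamond q there: h:T. ✓
h: successors {h}; not Diamond q there: h:T. ✓

{a, b, c, f, g, h}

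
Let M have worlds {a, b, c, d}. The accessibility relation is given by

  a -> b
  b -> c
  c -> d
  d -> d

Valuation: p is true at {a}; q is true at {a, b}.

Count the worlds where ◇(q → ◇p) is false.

1

a: successors {b}; q → ◇p there: b:F. ✗
b: successors {c}; q → ◇p there: c:T. ✓
c: successors {d}; q → ◇p there: d:T. ✓
d: successors {d}; q → ◇p there: d:T. ✓
Satisfying worlds: {b, c, d}.
So ◇(q → ◇p) fails at the other 1 world.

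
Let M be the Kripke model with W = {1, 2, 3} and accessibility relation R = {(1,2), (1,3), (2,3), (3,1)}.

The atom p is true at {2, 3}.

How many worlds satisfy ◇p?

1: successors {2, 3}; p there: 2:T, 3:T. ✓
2: successors {3}; p there: 3:T. ✓
3: successors {1}; p there: 1:F. ✗
Satisfying worlds: {1, 2}.

2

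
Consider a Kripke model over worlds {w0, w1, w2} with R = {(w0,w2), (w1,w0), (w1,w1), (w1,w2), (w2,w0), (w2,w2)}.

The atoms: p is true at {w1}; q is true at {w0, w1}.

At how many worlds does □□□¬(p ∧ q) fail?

1

w0: successors {w2}; □□¬(p ∧ q) there: w2:T. ✓
w1: successors {w0, w1, w2}; □□¬(p ∧ q) there: w0:T, w1:F, w2:T. ✗
w2: successors {w0, w2}; □□¬(p ∧ q) there: w0:T, w2:T. ✓
Satisfying worlds: {w0, w2}.
So □□□¬(p ∧ q) fails at the other 1 world.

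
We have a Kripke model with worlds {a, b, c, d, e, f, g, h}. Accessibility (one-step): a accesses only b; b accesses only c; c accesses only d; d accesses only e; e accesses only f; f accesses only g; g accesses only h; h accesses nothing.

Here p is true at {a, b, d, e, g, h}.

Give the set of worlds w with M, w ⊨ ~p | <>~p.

{b, c, e, f}

a: ~p is F, <>~p is F. ✗
b: ~p is F, <>~p is T. ✓
c: ~p is T, <>~p is F. ✓
d: ~p is F, <>~p is F. ✗
e: ~p is F, <>~p is T. ✓
f: ~p is T, <>~p is F. ✓
g: ~p is F, <>~p is F. ✗
h: ~p is F, <>~p is F. ✗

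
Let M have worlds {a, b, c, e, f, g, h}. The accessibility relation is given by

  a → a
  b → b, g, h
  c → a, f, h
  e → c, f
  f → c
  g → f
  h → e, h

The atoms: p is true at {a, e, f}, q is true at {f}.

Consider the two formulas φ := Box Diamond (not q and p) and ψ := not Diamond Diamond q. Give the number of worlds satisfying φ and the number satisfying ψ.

For Box Diamond (not q and p):
a: successors {a}; Diamond (not q and p) there: a:T. ✓
b: successors {b, g, h}; Diamond (not q and p) there: b:F, g:F, h:T. ✗
c: successors {a, f, h}; Diamond (not q and p) there: a:T, f:F, h:T. ✗
e: successors {c, f}; Diamond (not q and p) there: c:T, f:F. ✗
f: successors {c}; Diamond (not q and p) there: c:T. ✓
g: successors {f}; Diamond (not q and p) there: f:F. ✗
h: successors {e, h}; Diamond (not q and p) there: e:F, h:T. ✗
— 2 worlds.
For not Diamond Diamond q:
a: Diamond Diamond q is F. ✓
b: Diamond Diamond q is T. ✗
c: Diamond Diamond q is F. ✓
e: Diamond Diamond q is T. ✗
f: Diamond Diamond q is T. ✗
g: Diamond Diamond q is F. ✓
h: Diamond Diamond q is T. ✗
— 3 worlds.

2 and 3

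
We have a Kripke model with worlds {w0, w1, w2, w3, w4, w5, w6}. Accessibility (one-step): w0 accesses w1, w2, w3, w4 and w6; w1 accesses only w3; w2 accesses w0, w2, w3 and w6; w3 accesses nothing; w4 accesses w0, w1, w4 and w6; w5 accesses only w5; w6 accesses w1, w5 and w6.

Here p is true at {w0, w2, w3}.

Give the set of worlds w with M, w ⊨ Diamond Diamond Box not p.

{w0, w2, w4, w5, w6}

w0: successors {w1, w2, w3, w4, w6}; Diamond Box not p there: w1:T, w2:T, w3:F, w4:T, w6:T. ✓
w1: successors {w3}; Diamond Box not p there: w3:F. ✗
w2: successors {w0, w2, w3, w6}; Diamond Box not p there: w0:T, w2:T, w3:F, w6:T. ✓
w3: no successors, so Diamond Diamond Box not p fails. ✗
w4: successors {w0, w1, w4, w6}; Diamond Box not p there: w0:T, w1:T, w4:T, w6:T. ✓
w5: successors {w5}; Diamond Box not p there: w5:T. ✓
w6: successors {w1, w5, w6}; Diamond Box not p there: w1:T, w5:T, w6:T. ✓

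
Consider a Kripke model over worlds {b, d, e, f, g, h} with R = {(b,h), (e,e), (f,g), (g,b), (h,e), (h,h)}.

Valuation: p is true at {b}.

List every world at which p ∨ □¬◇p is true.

b: p is T, □¬◇p is T. ✓
d: p is F, □¬◇p is T. ✓
e: p is F, □¬◇p is T. ✓
f: p is F, □¬◇p is F. ✗
g: p is F, □¬◇p is T. ✓
h: p is F, □¬◇p is T. ✓

{b, d, e, g, h}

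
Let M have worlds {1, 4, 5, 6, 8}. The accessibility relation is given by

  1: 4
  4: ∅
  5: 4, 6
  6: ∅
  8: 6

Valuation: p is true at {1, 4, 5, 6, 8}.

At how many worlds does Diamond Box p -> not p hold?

1: Diamond Box p is T, not p is F. ✗
4: Diamond Box p is F, not p is F. ✓
5: Diamond Box p is T, not p is F. ✗
6: Diamond Box p is F, not p is F. ✓
8: Diamond Box p is T, not p is F. ✗
Satisfying worlds: {4, 6}.

2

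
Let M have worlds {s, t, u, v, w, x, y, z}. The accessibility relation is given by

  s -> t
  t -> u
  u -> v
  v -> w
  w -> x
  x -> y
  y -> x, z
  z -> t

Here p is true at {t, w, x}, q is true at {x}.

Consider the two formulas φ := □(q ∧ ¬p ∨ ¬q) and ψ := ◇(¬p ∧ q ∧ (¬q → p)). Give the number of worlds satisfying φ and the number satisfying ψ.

For □(q ∧ ¬p ∨ ¬q):
s: successors {t}; q ∧ ¬p ∨ ¬q there: t:T. ✓
t: successors {u}; q ∧ ¬p ∨ ¬q there: u:T. ✓
u: successors {v}; q ∧ ¬p ∨ ¬q there: v:T. ✓
v: successors {w}; q ∧ ¬p ∨ ¬q there: w:T. ✓
w: successors {x}; q ∧ ¬p ∨ ¬q there: x:F. ✗
x: successors {y}; q ∧ ¬p ∨ ¬q there: y:T. ✓
y: successors {x, z}; q ∧ ¬p ∨ ¬q there: x:F, z:T. ✗
z: successors {t}; q ∧ ¬p ∨ ¬q there: t:T. ✓
— 6 worlds.
For ◇(¬p ∧ q ∧ (¬q → p)):
s: successors {t}; ¬p ∧ q ∧ (¬q → p) there: t:F. ✗
t: successors {u}; ¬p ∧ q ∧ (¬q → p) there: u:F. ✗
u: successors {v}; ¬p ∧ q ∧ (¬q → p) there: v:F. ✗
v: successors {w}; ¬p ∧ q ∧ (¬q → p) there: w:F. ✗
w: successors {x}; ¬p ∧ q ∧ (¬q → p) there: x:F. ✗
x: successors {y}; ¬p ∧ q ∧ (¬q → p) there: y:F. ✗
y: successors {x, z}; ¬p ∧ q ∧ (¬q → p) there: x:F, z:F. ✗
z: successors {t}; ¬p ∧ q ∧ (¬q → p) there: t:F. ✗
— 0 worlds.

6 and 0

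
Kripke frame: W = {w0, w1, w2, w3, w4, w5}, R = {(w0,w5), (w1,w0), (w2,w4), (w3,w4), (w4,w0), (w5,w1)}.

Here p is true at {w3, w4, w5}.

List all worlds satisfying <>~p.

{w1, w4, w5}

w0: successors {w5}; ~p there: w5:F. ✗
w1: successors {w0}; ~p there: w0:T. ✓
w2: successors {w4}; ~p there: w4:F. ✗
w3: successors {w4}; ~p there: w4:F. ✗
w4: successors {w0}; ~p there: w0:T. ✓
w5: successors {w1}; ~p there: w1:T. ✓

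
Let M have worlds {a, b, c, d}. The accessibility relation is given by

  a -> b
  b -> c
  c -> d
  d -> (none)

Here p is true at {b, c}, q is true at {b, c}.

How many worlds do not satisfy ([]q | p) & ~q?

2

a: []q | p is T, ~q is T. ✓
b: []q | p is T, ~q is F. ✗
c: []q | p is T, ~q is F. ✗
d: []q | p is T, ~q is T. ✓
Satisfying worlds: {a, d}.
So ([]q | p) & ~q fails at the other 2 worlds.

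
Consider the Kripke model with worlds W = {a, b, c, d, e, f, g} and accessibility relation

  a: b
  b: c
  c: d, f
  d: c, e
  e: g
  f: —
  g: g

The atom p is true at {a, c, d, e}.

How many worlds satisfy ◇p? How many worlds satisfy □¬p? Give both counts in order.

3 and 4

For ◇p:
a: successors {b}; p there: b:F. ✗
b: successors {c}; p there: c:T. ✓
c: successors {d, f}; p there: d:T, f:F. ✓
d: successors {c, e}; p there: c:T, e:T. ✓
e: successors {g}; p there: g:F. ✗
f: no successors, so ◇p fails. ✗
g: successors {g}; p there: g:F. ✗
— 3 worlds.
For □¬p:
a: successors {b}; ¬p there: b:T. ✓
b: successors {c}; ¬p there: c:F. ✗
c: successors {d, f}; ¬p there: d:F, f:T. ✗
d: successors {c, e}; ¬p there: c:F, e:F. ✗
e: successors {g}; ¬p there: g:T. ✓
f: no successors, so □¬p holds vacuously. ✓
g: successors {g}; ¬p there: g:T. ✓
— 4 worlds.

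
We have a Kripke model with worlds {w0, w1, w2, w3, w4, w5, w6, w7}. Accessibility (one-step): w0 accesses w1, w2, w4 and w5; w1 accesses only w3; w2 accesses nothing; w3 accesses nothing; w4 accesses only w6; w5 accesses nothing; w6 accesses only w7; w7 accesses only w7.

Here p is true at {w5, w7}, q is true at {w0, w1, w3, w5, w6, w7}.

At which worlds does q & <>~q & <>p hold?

{w0}

w0: q is T, <>~q & <>p is T. ✓
w1: q is T, <>~q & <>p is F. ✗
w2: q is F, <>~q & <>p is F. ✗
w3: q is T, <>~q & <>p is F. ✗
w4: q is F, <>~q & <>p is F. ✗
w5: q is T, <>~q & <>p is F. ✗
w6: q is T, <>~q & <>p is F. ✗
w7: q is T, <>~q & <>p is F. ✗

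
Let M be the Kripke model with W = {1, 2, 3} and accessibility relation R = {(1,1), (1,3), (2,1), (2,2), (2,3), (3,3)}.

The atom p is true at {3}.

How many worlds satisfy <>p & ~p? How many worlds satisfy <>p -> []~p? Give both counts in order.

2 and 0

For <>p & ~p:
1: <>p is T, ~p is T. ✓
2: <>p is T, ~p is T. ✓
3: <>p is T, ~p is F. ✗
— 2 worlds.
For <>p -> []~p:
1: <>p is T, []~p is F. ✗
2: <>p is T, []~p is F. ✗
3: <>p is T, []~p is F. ✗
— 0 worlds.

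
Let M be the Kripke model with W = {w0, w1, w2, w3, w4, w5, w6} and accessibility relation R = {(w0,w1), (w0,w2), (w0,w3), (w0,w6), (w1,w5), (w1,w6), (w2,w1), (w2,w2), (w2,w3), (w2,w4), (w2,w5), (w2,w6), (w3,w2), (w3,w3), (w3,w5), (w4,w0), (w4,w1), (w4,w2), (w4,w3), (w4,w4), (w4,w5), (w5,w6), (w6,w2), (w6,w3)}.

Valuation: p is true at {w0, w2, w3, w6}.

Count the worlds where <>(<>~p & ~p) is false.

4

w0: successors {w1, w2, w3, w6}; <>~p & ~p there: w1:T, w2:F, w3:F, w6:F. ✓
w1: successors {w5, w6}; <>~p & ~p there: w5:F, w6:F. ✗
w2: successors {w1, w2, w3, w4, w5, w6}; <>~p & ~p there: w1:T, w2:F, w3:F, w4:T, w5:F, w6:F. ✓
w3: successors {w2, w3, w5}; <>~p & ~p there: w2:F, w3:F, w5:F. ✗
w4: successors {w0, w1, w2, w3, w4, w5}; <>~p & ~p there: w0:F, w1:T, w2:F, w3:F, w4:T, w5:F. ✓
w5: successors {w6}; <>~p & ~p there: w6:F. ✗
w6: successors {w2, w3}; <>~p & ~p there: w2:F, w3:F. ✗
Satisfying worlds: {w0, w2, w4}.
So <>(<>~p & ~p) fails at the other 4 worlds.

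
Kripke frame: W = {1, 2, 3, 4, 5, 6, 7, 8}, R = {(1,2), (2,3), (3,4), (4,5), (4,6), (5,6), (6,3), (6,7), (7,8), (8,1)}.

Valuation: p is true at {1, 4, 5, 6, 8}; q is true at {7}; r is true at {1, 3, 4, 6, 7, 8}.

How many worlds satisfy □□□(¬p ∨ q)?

2

1: successors {2}; □□(¬p ∨ q) there: 2:F. ✗
2: successors {3}; □□(¬p ∨ q) there: 3:F. ✗
3: successors {4}; □□(¬p ∨ q) there: 4:F. ✗
4: successors {5, 6}; □□(¬p ∨ q) there: 5:T, 6:F. ✗
5: successors {6}; □□(¬p ∨ q) there: 6:F. ✗
6: successors {3, 7}; □□(¬p ∨ q) there: 3:F, 7:F. ✗
7: successors {8}; □□(¬p ∨ q) there: 8:T. ✓
8: successors {1}; □□(¬p ∨ q) there: 1:T. ✓
Satisfying worlds: {7, 8}.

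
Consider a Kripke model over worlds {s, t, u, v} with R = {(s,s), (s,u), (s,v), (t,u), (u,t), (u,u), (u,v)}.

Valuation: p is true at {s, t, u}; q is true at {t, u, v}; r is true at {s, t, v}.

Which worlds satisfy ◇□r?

s: successors {s, u, v}; □r there: s:F, u:F, v:T. ✓
t: successors {u}; □r there: u:F. ✗
u: successors {t, u, v}; □r there: t:F, u:F, v:T. ✓
v: no successors, so ◇□r fails. ✗

{s, u}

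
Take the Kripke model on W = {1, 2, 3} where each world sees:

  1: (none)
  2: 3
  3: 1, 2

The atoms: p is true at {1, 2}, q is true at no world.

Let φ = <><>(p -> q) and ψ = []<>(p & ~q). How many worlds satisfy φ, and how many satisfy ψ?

For <><>(p -> q):
1: no successors, so <><>(p -> q) fails. ✗
2: successors {3}; <>(p -> q) there: 3:F. ✗
3: successors {1, 2}; <>(p -> q) there: 1:F, 2:T. ✓
— 1 world.
For []<>(p & ~q):
1: no successors, so []<>(p & ~q) holds vacuously. ✓
2: successors {3}; <>(p & ~q) there: 3:T. ✓
3: successors {1, 2}; <>(p & ~q) there: 1:F, 2:F. ✗
— 2 worlds.

1 and 2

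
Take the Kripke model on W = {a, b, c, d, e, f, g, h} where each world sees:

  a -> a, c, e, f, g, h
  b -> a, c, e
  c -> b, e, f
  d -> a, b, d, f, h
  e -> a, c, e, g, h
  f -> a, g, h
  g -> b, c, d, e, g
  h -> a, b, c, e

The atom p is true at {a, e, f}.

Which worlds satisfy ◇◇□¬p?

∅

a: successors {a, c, e, f, g, h}; ◇□¬p there: a:F, c:F, e:F, f:F, g:F, h:F. ✗
b: successors {a, c, e}; ◇□¬p there: a:F, c:F, e:F. ✗
c: successors {b, e, f}; ◇□¬p there: b:F, e:F, f:F. ✗
d: successors {a, b, d, f, h}; ◇□¬p there: a:F, b:F, d:F, f:F, h:F. ✗
e: successors {a, c, e, g, h}; ◇□¬p there: a:F, c:F, e:F, g:F, h:F. ✗
f: successors {a, g, h}; ◇□¬p there: a:F, g:F, h:F. ✗
g: successors {b, c, d, e, g}; ◇□¬p there: b:F, c:F, d:F, e:F, g:F. ✗
h: successors {a, b, c, e}; ◇□¬p there: a:F, b:F, c:F, e:F. ✗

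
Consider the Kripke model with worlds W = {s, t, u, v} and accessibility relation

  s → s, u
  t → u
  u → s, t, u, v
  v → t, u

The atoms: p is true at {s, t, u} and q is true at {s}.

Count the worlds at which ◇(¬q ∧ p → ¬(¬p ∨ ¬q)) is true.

2

s: successors {s, u}; ¬q ∧ p → ¬(¬p ∨ ¬q) there: s:T, u:F. ✓
t: successors {u}; ¬q ∧ p → ¬(¬p ∨ ¬q) there: u:F. ✗
u: successors {s, t, u, v}; ¬q ∧ p → ¬(¬p ∨ ¬q) there: s:T, t:F, u:F, v:T. ✓
v: successors {t, u}; ¬q ∧ p → ¬(¬p ∨ ¬q) there: t:F, u:F. ✗
Satisfying worlds: {s, u}.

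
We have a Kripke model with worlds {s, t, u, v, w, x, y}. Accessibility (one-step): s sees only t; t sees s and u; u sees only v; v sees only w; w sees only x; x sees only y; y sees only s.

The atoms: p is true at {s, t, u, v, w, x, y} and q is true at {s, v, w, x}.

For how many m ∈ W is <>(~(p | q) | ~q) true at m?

3

s: successors {t}; ~(p | q) | ~q there: t:T. ✓
t: successors {s, u}; ~(p | q) | ~q there: s:F, u:T. ✓
u: successors {v}; ~(p | q) | ~q there: v:F. ✗
v: successors {w}; ~(p | q) | ~q there: w:F. ✗
w: successors {x}; ~(p | q) | ~q there: x:F. ✗
x: successors {y}; ~(p | q) | ~q there: y:T. ✓
y: successors {s}; ~(p | q) | ~q there: s:F. ✗
Satisfying worlds: {s, t, x}.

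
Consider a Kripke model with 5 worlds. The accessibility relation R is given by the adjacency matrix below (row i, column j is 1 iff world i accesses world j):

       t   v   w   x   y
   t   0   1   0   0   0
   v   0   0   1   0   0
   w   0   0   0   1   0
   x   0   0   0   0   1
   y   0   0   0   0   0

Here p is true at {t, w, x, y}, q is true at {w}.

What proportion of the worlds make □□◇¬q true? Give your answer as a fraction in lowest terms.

t: successors {v}; □◇¬q there: v:T. ✓
v: successors {w}; □◇¬q there: w:T. ✓
w: successors {x}; □◇¬q there: x:F. ✗
x: successors {y}; □◇¬q there: y:T. ✓
y: no successors, so □□◇¬q holds vacuously. ✓
That's 4 of 5 worlds, so 4/5.

4/5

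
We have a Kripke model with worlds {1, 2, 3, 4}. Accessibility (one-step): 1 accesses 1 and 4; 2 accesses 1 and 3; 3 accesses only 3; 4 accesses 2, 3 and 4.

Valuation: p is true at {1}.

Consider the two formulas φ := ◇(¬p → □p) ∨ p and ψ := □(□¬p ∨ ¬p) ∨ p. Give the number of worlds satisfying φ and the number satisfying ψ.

For ◇(¬p → □p) ∨ p:
1: ◇(¬p → □p) is T, p is T. ✓
2: ◇(¬p → □p) is T, p is F. ✓
3: ◇(¬p → □p) is F, p is F. ✗
4: ◇(¬p → □p) is F, p is F. ✗
— 2 worlds.
For □(□¬p ∨ ¬p) ∨ p:
1: □(□¬p ∨ ¬p) is F, p is T. ✓
2: □(□¬p ∨ ¬p) is F, p is F. ✗
3: □(□¬p ∨ ¬p) is T, p is F. ✓
4: □(□¬p ∨ ¬p) is T, p is F. ✓
— 3 worlds.

2 and 3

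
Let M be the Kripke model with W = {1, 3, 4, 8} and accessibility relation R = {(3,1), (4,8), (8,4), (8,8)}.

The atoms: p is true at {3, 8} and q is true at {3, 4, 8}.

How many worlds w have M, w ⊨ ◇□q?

3

1: no successors, so ◇□q fails. ✗
3: successors {1}; □q there: 1:T. ✓
4: successors {8}; □q there: 8:T. ✓
8: successors {4, 8}; □q there: 4:T, 8:T. ✓
Satisfying worlds: {3, 4, 8}.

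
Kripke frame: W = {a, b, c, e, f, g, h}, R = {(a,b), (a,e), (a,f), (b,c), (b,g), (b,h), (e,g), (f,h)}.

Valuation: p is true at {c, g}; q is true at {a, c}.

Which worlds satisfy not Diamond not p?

{c, e, g, h}

a: Diamond not p is T. ✗
b: Diamond not p is T. ✗
c: Diamond not p is F. ✓
e: Diamond not p is F. ✓
f: Diamond not p is T. ✗
g: Diamond not p is F. ✓
h: Diamond not p is F. ✓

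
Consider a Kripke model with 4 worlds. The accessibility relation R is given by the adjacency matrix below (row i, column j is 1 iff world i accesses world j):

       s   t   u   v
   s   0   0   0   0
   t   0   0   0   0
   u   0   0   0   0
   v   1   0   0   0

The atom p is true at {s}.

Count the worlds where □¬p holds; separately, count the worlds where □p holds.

3 and 4

For □¬p:
s: no successors, so □¬p holds vacuously. ✓
t: no successors, so □¬p holds vacuously. ✓
u: no successors, so □¬p holds vacuously. ✓
v: successors {s}; ¬p there: s:F. ✗
— 3 worlds.
For □p:
s: no successors, so □p holds vacuously. ✓
t: no successors, so □p holds vacuously. ✓
u: no successors, so □p holds vacuously. ✓
v: successors {s}; p there: s:T. ✓
— 4 worlds.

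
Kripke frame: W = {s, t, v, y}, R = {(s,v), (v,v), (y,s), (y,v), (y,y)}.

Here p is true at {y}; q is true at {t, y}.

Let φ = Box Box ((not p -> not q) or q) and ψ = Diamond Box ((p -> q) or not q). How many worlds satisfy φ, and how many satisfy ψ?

For Box Box ((not p -> not q) or q):
s: successors {v}; Box ((not p -> not q) or q) there: v:T. ✓
t: no successors, so Box Box ((not p -> not q) or q) holds vacuously. ✓
v: successors {v}; Box ((not p -> not q) or q) there: v:T. ✓
y: successors {s, v, y}; Box ((not p -> not q) or q) there: s:T, v:T, y:T. ✓
— 4 worlds.
For Diamond Box ((p -> q) or not q):
s: successors {v}; Box ((p -> q) or not q) there: v:T. ✓
t: no successors, so Diamond Box ((p -> q) or not q) fails. ✗
v: successors {v}; Box ((p -> q) or not q) there: v:T. ✓
y: successors {s, v, y}; Box ((p -> q) or not q) there: s:T, v:T, y:T. ✓
— 3 worlds.

4 and 3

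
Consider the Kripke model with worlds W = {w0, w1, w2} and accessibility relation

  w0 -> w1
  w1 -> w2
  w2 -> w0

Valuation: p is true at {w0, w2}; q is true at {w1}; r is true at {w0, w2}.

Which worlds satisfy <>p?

w0: successors {w1}; p there: w1:F. ✗
w1: successors {w2}; p there: w2:T. ✓
w2: successors {w0}; p there: w0:T. ✓

{w1, w2}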